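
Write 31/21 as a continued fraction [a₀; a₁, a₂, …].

Repeatedly divide and take the remainder:
31 = 1·21 + 10, so a_0 = 1
21 = 2·10 + 1, so a_1 = 2
10 = 10·1 + 0, so a_2 = 10

[1; 2, 10]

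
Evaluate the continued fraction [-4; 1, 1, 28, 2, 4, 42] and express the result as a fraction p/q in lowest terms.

Use the convergent recurrence hₖ = aₖ·hₖ₋₁ + hₖ₋₂ (and likewise for the denominators kₖ):
a_0 = -4: -4/1
a_1 = 1: -3/1
a_2 = 1: -7/2
a_3 = 28: -199/57
a_4 = 2: -405/116
a_5 = 4: -1819/521
a_6 = 42: -76803/21998

-76803/21998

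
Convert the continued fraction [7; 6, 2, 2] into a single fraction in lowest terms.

229/32

a_0 = 7: 7/1
a_1 = 6: 43/6
a_2 = 2: 93/13
a_3 = 2: 229/32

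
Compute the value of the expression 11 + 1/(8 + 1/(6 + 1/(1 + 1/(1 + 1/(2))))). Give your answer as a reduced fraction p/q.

Starting at the tail and folding back:
Start with 2.
1 + 1/(2/1) = 1 + 1/2 = 3/2
1 + 1/(3/2) = 1 + 2/3 = 5/3
6 + 1/(5/3) = 6 + 3/5 = 33/5
8 + 1/(33/5) = 8 + 5/33 = 269/33
11 + 1/(269/33) = 11 + 33/269 = 2992/269

2992/269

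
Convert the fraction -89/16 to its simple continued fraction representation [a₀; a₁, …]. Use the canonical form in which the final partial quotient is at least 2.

[-6; 2, 3, 2]

-89 = -6·16 + 7, so a_0 = -6
16 = 2·7 + 2, so a_1 = 2
7 = 3·2 + 1, so a_2 = 3
2 = 2·1 + 0, so a_3 = 2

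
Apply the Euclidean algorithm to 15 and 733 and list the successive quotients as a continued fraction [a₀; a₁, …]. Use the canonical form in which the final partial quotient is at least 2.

[0; 48, 1, 6, 2]

15 = 0·733 + 15, so a_0 = 0
733 = 48·15 + 13, so a_1 = 48
15 = 1·13 + 2, so a_2 = 1
13 = 6·2 + 1, so a_3 = 6
2 = 2·1 + 0, so a_4 = 2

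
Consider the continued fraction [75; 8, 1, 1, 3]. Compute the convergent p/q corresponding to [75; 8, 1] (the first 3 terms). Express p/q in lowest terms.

a_0 = 75: 75/1
a_1 = 8: 601/8
a_2 = 1: 676/9

676/9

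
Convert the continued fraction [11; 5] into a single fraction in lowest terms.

a_0 = 11: 11/1
a_1 = 5: 56/5

56/5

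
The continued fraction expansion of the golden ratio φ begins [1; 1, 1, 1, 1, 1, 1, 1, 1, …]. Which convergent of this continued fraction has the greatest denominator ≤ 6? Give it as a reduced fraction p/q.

List convergents until the denominator exceeds the bound:
a_0 = 1: 1/1  (≤ bound)
a_1 = 1: 2/1  (≤ bound)
a_2 = 1: 3/2  (≤ bound)
a_3 = 1: 5/3  (≤ bound)
a_4 = 1: 8/5  (≤ bound)
a_5 = 1: 13/8  (> 6, stop)

8/5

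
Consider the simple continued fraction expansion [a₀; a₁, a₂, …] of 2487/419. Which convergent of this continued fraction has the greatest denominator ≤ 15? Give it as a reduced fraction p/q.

List convergents until the denominator exceeds the bound:
a_0 = 5: 5/1  (≤ bound)
a_1 = 1: 6/1  (≤ bound)
a_2 = 14: 89/15  (≤ bound)
a_3 = 1: 95/16  (> 15, stop)

89/15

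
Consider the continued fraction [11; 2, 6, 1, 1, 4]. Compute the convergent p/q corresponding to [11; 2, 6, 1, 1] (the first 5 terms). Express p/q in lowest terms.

Start with 1.
1 + 1/(1/1) = 1 + 1/1 = 2/1
6 + 1/(2/1) = 6 + 1/2 = 13/2
2 + 1/(13/2) = 2 + 2/13 = 28/13
11 + 1/(28/13) = 11 + 13/28 = 321/28

321/28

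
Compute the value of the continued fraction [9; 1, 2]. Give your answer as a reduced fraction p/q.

29/3

Compute successive convergents:
a_0 = 9: 9/1
a_1 = 1: 10/1
a_2 = 2: 29/3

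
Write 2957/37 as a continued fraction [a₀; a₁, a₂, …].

2957 ÷ 37 → quotient 79, remainder 34
37 ÷ 34 → quotient 1, remainder 3
34 ÷ 3 → quotient 11, remainder 1
3 ÷ 1 → quotient 3, remainder 0

[79; 1, 11, 3]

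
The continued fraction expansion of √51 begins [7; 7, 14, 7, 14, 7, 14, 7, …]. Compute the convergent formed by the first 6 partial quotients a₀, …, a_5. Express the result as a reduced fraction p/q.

499850/69993

Start with 7.
14 + 1/(7/1) = 14 + 1/7 = 99/7
7 + 1/(99/7) = 7 + 7/99 = 700/99
14 + 1/(700/99) = 14 + 99/700 = 9899/700
7 + 1/(9899/700) = 7 + 700/9899 = 69993/9899
7 + 1/(69993/9899) = 7 + 9899/69993 = 499850/69993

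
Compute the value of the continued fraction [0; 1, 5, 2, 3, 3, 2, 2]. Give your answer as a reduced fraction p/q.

Start with 2.
2 + 1/(2/1) = 2 + 1/2 = 5/2
3 + 1/(5/2) = 3 + 2/5 = 17/5
3 + 1/(17/5) = 3 + 5/17 = 56/17
2 + 1/(56/17) = 2 + 17/56 = 129/56
5 + 1/(129/56) = 5 + 56/129 = 701/129
1 + 1/(701/129) = 1 + 129/701 = 830/701
0 + 1/(830/701) = 0 + 701/830 = 701/830

701/830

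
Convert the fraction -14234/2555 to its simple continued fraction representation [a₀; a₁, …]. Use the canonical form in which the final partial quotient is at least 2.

Run the Euclidean algorithm, recording each quotient:
-14234 ÷ 2555 → quotient -6, remainder 1096
2555 ÷ 1096 → quotient 2, remainder 363
1096 ÷ 363 → quotient 3, remainder 7
363 ÷ 7 → quotient 51, remainder 6
7 ÷ 6 → quotient 1, remainder 1
6 ÷ 1 → quotient 6, remainder 0

[-6; 2, 3, 51, 1, 6]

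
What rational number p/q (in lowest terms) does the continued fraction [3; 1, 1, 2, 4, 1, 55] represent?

Start with 55.
1 + 1/(55/1) = 1 + 1/55 = 56/55
4 + 1/(56/55) = 4 + 55/56 = 279/56
2 + 1/(279/56) = 2 + 56/279 = 614/279
1 + 1/(614/279) = 1 + 279/614 = 893/614
1 + 1/(893/614) = 1 + 614/893 = 1507/893
3 + 1/(1507/893) = 3 + 893/1507 = 5414/1507

5414/1507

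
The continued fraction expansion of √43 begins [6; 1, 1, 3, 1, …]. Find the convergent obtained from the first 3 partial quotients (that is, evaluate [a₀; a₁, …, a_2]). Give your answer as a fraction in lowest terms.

13/2

a_0 = 6: 6/1
a_1 = 1: 7/1
a_2 = 1: 13/2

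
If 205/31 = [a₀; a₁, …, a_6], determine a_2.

⌊205/31⌋ = 6, remainder 19
⌊31/19⌋ = 1, remainder 12
⌊19/12⌋ = 1, remainder 7

1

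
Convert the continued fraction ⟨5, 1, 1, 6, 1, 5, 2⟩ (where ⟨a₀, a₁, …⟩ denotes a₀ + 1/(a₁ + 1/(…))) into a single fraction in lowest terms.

Use the convergent recurrence hₖ = aₖ·hₖ₋₁ + hₖ₋₂ (and likewise for the denominators kₖ):
a_0 = 5: 5/1
a_1 = 1: 6/1
a_2 = 1: 11/2
a_3 = 6: 72/13
a_4 = 1: 83/15
a_5 = 5: 487/88
a_6 = 2: 1057/191

1057/191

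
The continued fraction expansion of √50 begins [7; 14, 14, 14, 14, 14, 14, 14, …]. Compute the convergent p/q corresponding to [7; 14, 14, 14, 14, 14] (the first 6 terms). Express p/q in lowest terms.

3880899/548842

Use the convergent recurrence hₖ = aₖ·hₖ₋₁ + hₖ₋₂ (and likewise for the denominators kₖ):
a_0 = 7: 7/1
a_1 = 14: 99/14
a_2 = 14: 1393/197
a_3 = 14: 19601/2772
a_4 = 14: 275807/39005
a_5 = 14: 3880899/548842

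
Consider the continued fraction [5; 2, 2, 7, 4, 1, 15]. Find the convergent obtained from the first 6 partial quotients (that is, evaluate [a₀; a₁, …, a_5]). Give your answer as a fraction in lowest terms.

a_0 = 5: 5/1
a_1 = 2: 11/2
a_2 = 2: 27/5
a_3 = 7: 200/37
a_4 = 4: 827/153
a_5 = 1: 1027/190

1027/190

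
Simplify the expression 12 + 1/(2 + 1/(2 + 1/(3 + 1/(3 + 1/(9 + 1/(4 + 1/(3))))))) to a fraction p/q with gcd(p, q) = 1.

a_0 = 12: 12/1
a_1 = 2: 25/2
a_2 = 2: 62/5
a_3 = 3: 211/17
a_4 = 3: 695/56
a_5 = 9: 6466/521
a_6 = 4: 26559/2140
a_7 = 3: 86143/6941

86143/6941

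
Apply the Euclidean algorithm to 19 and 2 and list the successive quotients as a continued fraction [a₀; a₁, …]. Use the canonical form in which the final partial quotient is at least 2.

[9; 2]

⌊19/2⌋ = 9, remainder 1
⌊2/1⌋ = 2, remainder 0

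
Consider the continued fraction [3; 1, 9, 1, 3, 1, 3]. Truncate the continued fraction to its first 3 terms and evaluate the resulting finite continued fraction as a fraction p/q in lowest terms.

39/10

a_0 = 3: 3/1
a_1 = 1: 4/1
a_2 = 9: 39/10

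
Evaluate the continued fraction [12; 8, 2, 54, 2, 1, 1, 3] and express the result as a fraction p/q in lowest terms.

Build up convergents one term at a time:
a_0 = 12: 12/1
a_1 = 8: 97/8
a_2 = 2: 206/17
a_3 = 54: 11221/926
a_4 = 2: 22648/1869
a_5 = 1: 33869/2795
a_6 = 1: 56517/4664
a_7 = 3: 203420/16787

203420/16787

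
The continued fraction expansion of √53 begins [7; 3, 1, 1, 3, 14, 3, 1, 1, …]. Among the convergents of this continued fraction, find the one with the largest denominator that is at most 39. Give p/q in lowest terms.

182/25

List convergents until the denominator exceeds the bound:
a_0 = 7: 7/1  (≤ bound)
a_1 = 3: 22/3  (≤ bound)
a_2 = 1: 29/4  (≤ bound)
a_3 = 1: 51/7  (≤ bound)
a_4 = 3: 182/25  (≤ bound)
a_5 = 14: 2599/357  (> 39, stop)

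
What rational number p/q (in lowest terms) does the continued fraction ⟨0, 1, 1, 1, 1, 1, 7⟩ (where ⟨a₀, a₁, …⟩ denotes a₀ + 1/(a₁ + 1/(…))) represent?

a_0 = 0: 0/1
a_1 = 1: 1/1
a_2 = 1: 1/2
a_3 = 1: 2/3
a_4 = 1: 3/5
a_5 = 1: 5/8
a_6 = 7: 38/61

38/61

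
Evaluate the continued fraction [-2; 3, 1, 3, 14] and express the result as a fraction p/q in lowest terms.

-371/214

Start with 14.
3 + 1/(14/1) = 3 + 1/14 = 43/14
1 + 1/(43/14) = 1 + 14/43 = 57/43
3 + 1/(57/43) = 3 + 43/57 = 214/57
-2 + 1/(214/57) = -2 + 57/214 = -371/214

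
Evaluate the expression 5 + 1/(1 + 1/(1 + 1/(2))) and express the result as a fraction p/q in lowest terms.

28/5

Collapse the nested fraction from the inside out:
Start with 2.
1 + 1/(2/1) = 1 + 1/2 = 3/2
1 + 1/(3/2) = 1 + 2/3 = 5/3
5 + 1/(5/3) = 5 + 3/5 = 28/5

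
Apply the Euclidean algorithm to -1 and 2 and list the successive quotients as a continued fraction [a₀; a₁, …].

[-1; 2]

-1 ÷ 2 → quotient -1, remainder 1
2 ÷ 1 → quotient 2, remainder 0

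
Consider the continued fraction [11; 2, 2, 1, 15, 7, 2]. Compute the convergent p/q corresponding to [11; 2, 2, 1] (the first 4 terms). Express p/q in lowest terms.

80/7

Build up convergents one term at a time:
a_0 = 11: 11/1
a_1 = 2: 23/2
a_2 = 2: 57/5
a_3 = 1: 80/7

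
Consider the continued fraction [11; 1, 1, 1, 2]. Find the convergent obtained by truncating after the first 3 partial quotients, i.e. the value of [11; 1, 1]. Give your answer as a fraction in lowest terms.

23/2

Use the convergent recurrence hₖ = aₖ·hₖ₋₁ + hₖ₋₂ (and likewise for the denominators kₖ):
a_0 = 11: 11/1
a_1 = 1: 12/1
a_2 = 1: 23/2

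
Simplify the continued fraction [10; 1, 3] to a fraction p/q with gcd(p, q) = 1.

Build up convergents one term at a time:
a_0 = 10: 10/1
a_1 = 1: 11/1
a_2 = 3: 43/4

43/4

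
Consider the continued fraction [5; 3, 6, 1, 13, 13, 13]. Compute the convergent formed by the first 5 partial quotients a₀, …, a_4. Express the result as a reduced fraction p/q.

1622/305

Work from the innermost term outward:
Start with 13.
1 + 1/(13/1) = 1 + 1/13 = 14/13
6 + 1/(14/13) = 6 + 13/14 = 97/14
3 + 1/(97/14) = 3 + 14/97 = 305/97
5 + 1/(305/97) = 5 + 97/305 = 1622/305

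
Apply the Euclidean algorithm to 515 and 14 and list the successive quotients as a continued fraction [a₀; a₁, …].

515 ÷ 14 → quotient 36, remainder 11
14 ÷ 11 → quotient 1, remainder 3
11 ÷ 3 → quotient 3, remainder 2
3 ÷ 2 → quotient 1, remainder 1
2 ÷ 1 → quotient 2, remainder 0

[36; 1, 3, 1, 2]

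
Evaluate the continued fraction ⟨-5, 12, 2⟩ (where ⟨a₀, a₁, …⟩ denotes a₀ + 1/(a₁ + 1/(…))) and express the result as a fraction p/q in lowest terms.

a_0 = -5: -5/1
a_1 = 12: -59/12
a_2 = 2: -123/25

-123/25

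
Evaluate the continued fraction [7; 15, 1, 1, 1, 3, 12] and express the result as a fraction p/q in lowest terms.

14912/2111

a_0 = 7: 7/1
a_1 = 15: 106/15
a_2 = 1: 113/16
a_3 = 1: 219/31
a_4 = 1: 332/47
a_5 = 3: 1215/172
a_6 = 12: 14912/2111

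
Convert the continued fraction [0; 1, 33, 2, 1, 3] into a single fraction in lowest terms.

a_0 = 0: 0/1
a_1 = 1: 1/1
a_2 = 33: 33/34
a_3 = 2: 67/69
a_4 = 1: 100/103
a_5 = 3: 367/378

367/378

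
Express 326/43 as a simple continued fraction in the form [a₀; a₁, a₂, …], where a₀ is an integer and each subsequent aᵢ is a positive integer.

[7; 1, 1, 2, 1, 1, 3]

Repeatedly divide and take the remainder:
326 = 7·43 + 25, so a_0 = 7
43 = 1·25 + 18, so a_1 = 1
25 = 1·18 + 7, so a_2 = 1
18 = 2·7 + 4, so a_3 = 2
7 = 1·4 + 3, so a_4 = 1
4 = 1·3 + 1, so a_5 = 1
3 = 3·1 + 0, so a_6 = 3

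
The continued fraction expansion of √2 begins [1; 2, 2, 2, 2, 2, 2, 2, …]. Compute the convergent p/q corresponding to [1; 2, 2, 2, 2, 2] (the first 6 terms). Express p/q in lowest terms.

a_0 = 1: 1/1
a_1 = 2: 3/2
a_2 = 2: 7/5
a_3 = 2: 17/12
a_4 = 2: 41/29
a_5 = 2: 99/70

99/70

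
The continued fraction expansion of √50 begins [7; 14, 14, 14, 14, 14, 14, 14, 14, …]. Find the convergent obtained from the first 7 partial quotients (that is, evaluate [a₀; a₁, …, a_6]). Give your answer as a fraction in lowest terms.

54608393/7722793

Work from the innermost term outward:
Start with 14.
14 + 1/(14/1) = 14 + 1/14 = 197/14
14 + 1/(197/14) = 14 + 14/197 = 2772/197
14 + 1/(2772/197) = 14 + 197/2772 = 39005/2772
14 + 1/(39005/2772) = 14 + 2772/39005 = 548842/39005
14 + 1/(548842/39005) = 14 + 39005/548842 = 7722793/548842
7 + 1/(7722793/548842) = 7 + 548842/7722793 = 54608393/7722793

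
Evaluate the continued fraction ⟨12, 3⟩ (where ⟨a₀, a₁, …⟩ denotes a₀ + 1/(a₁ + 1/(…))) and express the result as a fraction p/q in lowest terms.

Start with 3.
12 + 1/(3/1) = 12 + 1/3 = 37/3

37/3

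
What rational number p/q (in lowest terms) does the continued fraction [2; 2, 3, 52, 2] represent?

Collapse the nested fraction from the inside out:
Start with 2.
52 + 1/(2/1) = 52 + 1/2 = 105/2
3 + 1/(105/2) = 3 + 2/105 = 317/105
2 + 1/(317/105) = 2 + 105/317 = 739/317
2 + 1/(739/317) = 2 + 317/739 = 1795/739

1795/739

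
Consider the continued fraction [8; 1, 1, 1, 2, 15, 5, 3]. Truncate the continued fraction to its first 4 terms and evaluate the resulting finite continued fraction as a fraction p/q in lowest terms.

Start with 1.
1 + 1/(1/1) = 1 + 1/1 = 2/1
1 + 1/(2/1) = 1 + 1/2 = 3/2
8 + 1/(3/2) = 8 + 2/3 = 26/3

26/3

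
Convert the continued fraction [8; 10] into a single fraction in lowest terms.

81/10

Build up convergents one term at a time:
a_0 = 8: 8/1
a_1 = 10: 81/10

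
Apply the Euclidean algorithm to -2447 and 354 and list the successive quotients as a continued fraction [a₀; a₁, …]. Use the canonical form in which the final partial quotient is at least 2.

-2447 ÷ 354 → quotient -7, remainder 31
354 ÷ 31 → quotient 11, remainder 13
31 ÷ 13 → quotient 2, remainder 5
13 ÷ 5 → quotient 2, remainder 3
5 ÷ 3 → quotient 1, remainder 2
3 ÷ 2 → quotient 1, remainder 1
2 ÷ 1 → quotient 2, remainder 0

[-7; 11, 2, 2, 1, 1, 2]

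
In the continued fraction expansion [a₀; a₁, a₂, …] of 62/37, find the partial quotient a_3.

12

62 ÷ 37 → quotient 1, remainder 25
37 ÷ 25 → quotient 1, remainder 12
25 ÷ 12 → quotient 2, remainder 1
12 ÷ 1 → quotient 12, remainder 0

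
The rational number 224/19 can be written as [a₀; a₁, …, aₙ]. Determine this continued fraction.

Run the Euclidean algorithm, recording each quotient:
224 ÷ 19 → quotient 11, remainder 15
19 ÷ 15 → quotient 1, remainder 4
15 ÷ 4 → quotient 3, remainder 3
4 ÷ 3 → quotient 1, remainder 1
3 ÷ 1 → quotient 3, remainder 0

[11; 1, 3, 1, 3]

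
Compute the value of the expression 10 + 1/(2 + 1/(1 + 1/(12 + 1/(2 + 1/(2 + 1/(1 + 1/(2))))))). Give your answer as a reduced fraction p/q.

a_0 = 10: 10/1
a_1 = 2: 21/2
a_2 = 1: 31/3
a_3 = 12: 393/38
a_4 = 2: 817/79
a_5 = 2: 2027/196
a_6 = 1: 2844/275
a_7 = 2: 7715/746

7715/746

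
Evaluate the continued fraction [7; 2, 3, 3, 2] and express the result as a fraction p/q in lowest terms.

Start with 2.
3 + 1/(2/1) = 3 + 1/2 = 7/2
3 + 1/(7/2) = 3 + 2/7 = 23/7
2 + 1/(23/7) = 2 + 7/23 = 53/23
7 + 1/(53/23) = 7 + 23/53 = 394/53

394/53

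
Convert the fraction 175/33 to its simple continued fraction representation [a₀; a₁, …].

175 ÷ 33 → quotient 5, remainder 10
33 ÷ 10 → quotient 3, remainder 3
10 ÷ 3 → quotient 3, remainder 1
3 ÷ 1 → quotient 3, remainder 0

[5; 3, 3, 3]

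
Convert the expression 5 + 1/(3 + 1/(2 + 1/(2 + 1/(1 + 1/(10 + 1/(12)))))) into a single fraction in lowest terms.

16447/3108

Compute successive convergents:
a_0 = 5: 5/1
a_1 = 3: 16/3
a_2 = 2: 37/7
a_3 = 2: 90/17
a_4 = 1: 127/24
a_5 = 10: 1360/257
a_6 = 12: 16447/3108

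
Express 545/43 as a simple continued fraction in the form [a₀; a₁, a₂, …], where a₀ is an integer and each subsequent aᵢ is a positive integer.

[12; 1, 2, 14]

⌊545/43⌋ = 12, remainder 29
⌊43/29⌋ = 1, remainder 14
⌊29/14⌋ = 2, remainder 1
⌊14/1⌋ = 14, remainder 0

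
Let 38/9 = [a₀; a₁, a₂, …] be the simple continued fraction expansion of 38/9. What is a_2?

2

Run the Euclidean algorithm, recording each quotient:
38 ÷ 9 → quotient 4, remainder 2
9 ÷ 2 → quotient 4, remainder 1
2 ÷ 1 → quotient 2, remainder 0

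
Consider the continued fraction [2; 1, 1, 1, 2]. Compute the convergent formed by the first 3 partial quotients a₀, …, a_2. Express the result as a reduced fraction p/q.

5/2

a_0 = 2: 2/1
a_1 = 1: 3/1
a_2 = 1: 5/2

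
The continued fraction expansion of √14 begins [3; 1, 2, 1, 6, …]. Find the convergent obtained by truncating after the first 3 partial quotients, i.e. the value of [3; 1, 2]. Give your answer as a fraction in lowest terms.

11/3

Start with 2.
1 + 1/(2/1) = 1 + 1/2 = 3/2
3 + 1/(3/2) = 3 + 2/3 = 11/3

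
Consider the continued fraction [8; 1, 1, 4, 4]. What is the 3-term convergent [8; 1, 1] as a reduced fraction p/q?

Work from the innermost term outward:
Start with 1.
1 + 1/(1/1) = 1 + 1/1 = 2/1
8 + 1/(2/1) = 8 + 1/2 = 17/2

17/2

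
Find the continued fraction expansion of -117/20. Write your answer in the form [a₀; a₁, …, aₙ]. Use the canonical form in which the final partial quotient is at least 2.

-117 = -6·20 + 3, so a_0 = -6
20 = 6·3 + 2, so a_1 = 6
3 = 1·2 + 1, so a_2 = 1
2 = 2·1 + 0, so a_3 = 2

[-6; 6, 1, 2]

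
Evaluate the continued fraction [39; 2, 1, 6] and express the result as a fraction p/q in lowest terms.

Compute successive convergents:
a_0 = 39: 39/1
a_1 = 2: 79/2
a_2 = 1: 118/3
a_3 = 6: 787/20

787/20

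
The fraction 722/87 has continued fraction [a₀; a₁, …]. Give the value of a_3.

1

Repeatedly divide and take the remainder:
722 = 8·87 + 26, so a_0 = 8
87 = 3·26 + 9, so a_1 = 3
26 = 2·9 + 8, so a_2 = 2
9 = 1·8 + 1, so a_3 = 1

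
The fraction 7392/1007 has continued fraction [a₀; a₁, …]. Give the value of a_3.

14

Apply division with remainder until the remainder is 0:
7392 ÷ 1007 → quotient 7, remainder 343
1007 ÷ 343 → quotient 2, remainder 321
343 ÷ 321 → quotient 1, remainder 22
321 ÷ 22 → quotient 14, remainder 13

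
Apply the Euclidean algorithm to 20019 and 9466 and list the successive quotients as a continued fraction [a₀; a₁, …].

[2; 8, 1, 2, 2, 3, 45]

⌊20019/9466⌋ = 2, remainder 1087
⌊9466/1087⌋ = 8, remainder 770
⌊1087/770⌋ = 1, remainder 317
⌊770/317⌋ = 2, remainder 136
⌊317/136⌋ = 2, remainder 45
⌊136/45⌋ = 3, remainder 1
⌊45/1⌋ = 45, remainder 0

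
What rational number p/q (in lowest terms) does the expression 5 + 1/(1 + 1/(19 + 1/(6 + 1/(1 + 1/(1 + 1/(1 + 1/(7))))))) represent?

a_0 = 5: 5/1
a_1 = 1: 6/1
a_2 = 19: 119/20
a_3 = 6: 720/121
a_4 = 1: 839/141
a_5 = 1: 1559/262
a_6 = 1: 2398/403
a_7 = 7: 18345/3083

18345/3083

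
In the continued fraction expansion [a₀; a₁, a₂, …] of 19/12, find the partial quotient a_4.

2

19 = 1·12 + 7, so a_0 = 1
12 = 1·7 + 5, so a_1 = 1
7 = 1·5 + 2, so a_2 = 1
5 = 2·2 + 1, so a_3 = 2
2 = 2·1 + 0, so a_4 = 2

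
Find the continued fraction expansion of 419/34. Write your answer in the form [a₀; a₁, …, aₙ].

Apply division with remainder until the remainder is 0:
⌊419/34⌋ = 12, remainder 11
⌊34/11⌋ = 3, remainder 1
⌊11/1⌋ = 11, remainder 0

[12; 3, 11]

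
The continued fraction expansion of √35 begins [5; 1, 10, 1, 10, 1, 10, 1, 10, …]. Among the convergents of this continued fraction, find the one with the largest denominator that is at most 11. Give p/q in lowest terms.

65/11

a_0 = 5: 5/1  (≤ bound)
a_1 = 1: 6/1  (≤ bound)
a_2 = 10: 65/11  (≤ bound)
a_3 = 1: 71/12  (> 11, stop)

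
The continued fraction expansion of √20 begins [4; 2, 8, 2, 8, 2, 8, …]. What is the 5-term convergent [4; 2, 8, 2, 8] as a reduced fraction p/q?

Starting at the tail and folding back:
Start with 8.
2 + 1/(8/1) = 2 + 1/8 = 17/8
8 + 1/(17/8) = 8 + 8/17 = 144/17
2 + 1/(144/17) = 2 + 17/144 = 305/144
4 + 1/(305/144) = 4 + 144/305 = 1364/305

1364/305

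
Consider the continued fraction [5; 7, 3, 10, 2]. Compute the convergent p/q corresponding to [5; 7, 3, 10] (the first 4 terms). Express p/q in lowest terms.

1166/227

Start with 10.
3 + 1/(10/1) = 3 + 1/10 = 31/10
7 + 1/(31/10) = 7 + 10/31 = 227/31
5 + 1/(227/31) = 5 + 31/227 = 1166/227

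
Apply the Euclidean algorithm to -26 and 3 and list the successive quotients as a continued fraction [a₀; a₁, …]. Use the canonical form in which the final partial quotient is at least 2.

⌊-26/3⌋ = -9, remainder 1
⌊3/1⌋ = 3, remainder 0

[-9; 3]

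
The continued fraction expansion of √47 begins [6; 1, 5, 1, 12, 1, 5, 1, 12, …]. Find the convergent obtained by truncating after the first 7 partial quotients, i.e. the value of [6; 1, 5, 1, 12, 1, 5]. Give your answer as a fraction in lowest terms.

a_0 = 6: 6/1
a_1 = 1: 7/1
a_2 = 5: 41/6
a_3 = 1: 48/7
a_4 = 12: 617/90
a_5 = 1: 665/97
a_6 = 5: 3942/575

3942/575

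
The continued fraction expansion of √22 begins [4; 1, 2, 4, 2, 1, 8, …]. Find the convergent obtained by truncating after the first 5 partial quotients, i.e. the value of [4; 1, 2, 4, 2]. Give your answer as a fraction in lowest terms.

Start with 2.
4 + 1/(2/1) = 4 + 1/2 = 9/2
2 + 1/(9/2) = 2 + 2/9 = 20/9
1 + 1/(20/9) = 1 + 9/20 = 29/20
4 + 1/(29/20) = 4 + 20/29 = 136/29

136/29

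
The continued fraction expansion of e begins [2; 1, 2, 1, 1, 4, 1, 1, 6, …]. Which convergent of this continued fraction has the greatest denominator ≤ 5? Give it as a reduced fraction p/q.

a_0 = 2: 2/1  (≤ bound)
a_1 = 1: 3/1  (≤ bound)
a_2 = 2: 8/3  (≤ bound)
a_3 = 1: 11/4  (≤ bound)
a_4 = 1: 19/7  (> 5, stop)

11/4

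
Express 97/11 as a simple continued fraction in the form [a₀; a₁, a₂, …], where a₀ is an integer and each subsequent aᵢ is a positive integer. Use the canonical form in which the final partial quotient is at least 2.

⌊97/11⌋ = 8, remainder 9
⌊11/9⌋ = 1, remainder 2
⌊9/2⌋ = 4, remainder 1
⌊2/1⌋ = 2, remainder 0

[8; 1, 4, 2]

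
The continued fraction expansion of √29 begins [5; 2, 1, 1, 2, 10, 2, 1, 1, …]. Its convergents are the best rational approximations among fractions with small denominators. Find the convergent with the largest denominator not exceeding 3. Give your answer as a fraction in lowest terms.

a_0 = 5: 5/1  (≤ bound)
a_1 = 2: 11/2  (≤ bound)
a_2 = 1: 16/3  (≤ bound)
a_3 = 1: 27/5  (> 3, stop)

16/3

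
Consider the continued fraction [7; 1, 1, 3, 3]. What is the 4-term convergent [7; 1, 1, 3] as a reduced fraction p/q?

a_0 = 7: 7/1
a_1 = 1: 8/1
a_2 = 1: 15/2
a_3 = 3: 53/7

53/7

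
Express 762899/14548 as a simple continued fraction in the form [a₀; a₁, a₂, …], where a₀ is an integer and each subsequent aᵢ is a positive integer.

[52; 2, 3, 1, 2, 12, 47]

Apply division with remainder until the remainder is 0:
762899 ÷ 14548 → quotient 52, remainder 6403
14548 ÷ 6403 → quotient 2, remainder 1742
6403 ÷ 1742 → quotient 3, remainder 1177
1742 ÷ 1177 → quotient 1, remainder 565
1177 ÷ 565 → quotient 2, remainder 47
565 ÷ 47 → quotient 12, remainder 1
47 ÷ 1 → quotient 47, remainder 0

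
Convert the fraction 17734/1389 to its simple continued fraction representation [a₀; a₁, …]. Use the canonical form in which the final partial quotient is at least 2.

17734 = 12·1389 + 1066, so a_0 = 12
1389 = 1·1066 + 323, so a_1 = 1
1066 = 3·323 + 97, so a_2 = 3
323 = 3·97 + 32, so a_3 = 3
97 = 3·32 + 1, so a_4 = 3
32 = 32·1 + 0, so a_5 = 32

[12; 1, 3, 3, 3, 32]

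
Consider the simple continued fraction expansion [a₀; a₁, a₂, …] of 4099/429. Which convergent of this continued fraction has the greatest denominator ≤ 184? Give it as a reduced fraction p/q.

1395/146

a_0 = 9: 9/1  (≤ bound)
a_1 = 1: 10/1  (≤ bound)
a_2 = 1: 19/2  (≤ bound)
a_3 = 4: 86/9  (≤ bound)
a_4 = 15: 1309/137  (≤ bound)
a_5 = 1: 1395/146  (≤ bound)
a_6 = 2: 4099/429  (> 184, stop)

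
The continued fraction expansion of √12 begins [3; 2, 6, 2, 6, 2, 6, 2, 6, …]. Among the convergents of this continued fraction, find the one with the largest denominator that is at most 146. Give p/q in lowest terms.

a_0 = 3: 3/1  (≤ bound)
a_1 = 2: 7/2  (≤ bound)
a_2 = 6: 45/13  (≤ bound)
a_3 = 2: 97/28  (≤ bound)
a_4 = 6: 627/181  (> 146, stop)

97/28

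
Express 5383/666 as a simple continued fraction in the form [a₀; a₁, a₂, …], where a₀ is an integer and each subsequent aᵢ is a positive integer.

[8; 12, 9, 6]

⌊5383/666⌋ = 8, remainder 55
⌊666/55⌋ = 12, remainder 6
⌊55/6⌋ = 9, remainder 1
⌊6/1⌋ = 6, remainder 0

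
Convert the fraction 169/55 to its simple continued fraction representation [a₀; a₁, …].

169 ÷ 55 → quotient 3, remainder 4
55 ÷ 4 → quotient 13, remainder 3
4 ÷ 3 → quotient 1, remainder 1
3 ÷ 1 → quotient 3, remainder 0

[3; 13, 1, 3]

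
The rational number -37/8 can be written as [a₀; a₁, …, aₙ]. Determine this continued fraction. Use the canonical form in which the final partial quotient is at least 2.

Repeatedly divide and take the remainder:
-37 = -5·8 + 3, so a_0 = -5
8 = 2·3 + 2, so a_1 = 2
3 = 1·2 + 1, so a_2 = 1
2 = 2·1 + 0, so a_3 = 2

[-5; 2, 1, 2]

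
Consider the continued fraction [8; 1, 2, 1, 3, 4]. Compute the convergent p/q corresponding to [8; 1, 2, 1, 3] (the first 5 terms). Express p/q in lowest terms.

a_0 = 8: 8/1
a_1 = 1: 9/1
a_2 = 2: 26/3
a_3 = 1: 35/4
a_4 = 3: 131/15

131/15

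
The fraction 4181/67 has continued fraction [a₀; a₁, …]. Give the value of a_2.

Apply division with remainder until the remainder is 0:
⌊4181/67⌋ = 62, remainder 27
⌊67/27⌋ = 2, remainder 13
⌊27/13⌋ = 2, remainder 1

2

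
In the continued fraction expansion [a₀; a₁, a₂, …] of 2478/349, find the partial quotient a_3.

Repeatedly divide and take the remainder:
2478 = 7·349 + 35, so a_0 = 7
349 = 9·35 + 34, so a_1 = 9
35 = 1·34 + 1, so a_2 = 1
34 = 34·1 + 0, so a_3 = 34

34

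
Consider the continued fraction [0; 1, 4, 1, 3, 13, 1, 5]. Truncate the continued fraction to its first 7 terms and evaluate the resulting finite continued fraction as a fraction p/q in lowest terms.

271/328

Use the convergent recurrence hₖ = aₖ·hₖ₋₁ + hₖ₋₂ (and likewise for the denominators kₖ):
a_0 = 0: 0/1
a_1 = 1: 1/1
a_2 = 4: 4/5
a_3 = 1: 5/6
a_4 = 3: 19/23
a_5 = 13: 252/305
a_6 = 1: 271/328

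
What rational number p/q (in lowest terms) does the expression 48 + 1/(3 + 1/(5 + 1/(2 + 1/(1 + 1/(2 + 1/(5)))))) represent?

35559/736

Start with 5.
2 + 1/(5/1) = 2 + 1/5 = 11/5
1 + 1/(11/5) = 1 + 5/11 = 16/11
2 + 1/(16/11) = 2 + 11/16 = 43/16
5 + 1/(43/16) = 5 + 16/43 = 231/43
3 + 1/(231/43) = 3 + 43/231 = 736/231
48 + 1/(736/231) = 48 + 231/736 = 35559/736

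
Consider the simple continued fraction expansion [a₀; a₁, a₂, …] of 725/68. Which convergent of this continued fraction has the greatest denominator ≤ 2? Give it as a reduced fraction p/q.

a_0 = 10: 10/1  (≤ bound)
a_1 = 1: 11/1  (≤ bound)
a_2 = 1: 21/2  (≤ bound)
a_3 = 1: 32/3  (> 2, stop)

21/2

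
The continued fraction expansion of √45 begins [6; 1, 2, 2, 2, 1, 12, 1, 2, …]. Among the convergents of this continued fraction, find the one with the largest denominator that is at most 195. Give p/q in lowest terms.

List convergents until the denominator exceeds the bound:
a_0 = 6: 6/1  (≤ bound)
a_1 = 1: 7/1  (≤ bound)
a_2 = 2: 20/3  (≤ bound)
a_3 = 2: 47/7  (≤ bound)
a_4 = 2: 114/17  (≤ bound)
a_5 = 1: 161/24  (≤ bound)
a_6 = 12: 2046/305  (> 195, stop)

161/24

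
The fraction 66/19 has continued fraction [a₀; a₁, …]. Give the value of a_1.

Apply division with remainder until the remainder is 0:
66 = 3·19 + 9, so a_0 = 3
19 = 2·9 + 1, so a_1 = 2

2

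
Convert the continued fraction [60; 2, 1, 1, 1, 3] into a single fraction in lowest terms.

Start with 3.
1 + 1/(3/1) = 1 + 1/3 = 4/3
1 + 1/(4/3) = 1 + 3/4 = 7/4
1 + 1/(7/4) = 1 + 4/7 = 11/7
2 + 1/(11/7) = 2 + 7/11 = 29/11
60 + 1/(29/11) = 60 + 11/29 = 1751/29

1751/29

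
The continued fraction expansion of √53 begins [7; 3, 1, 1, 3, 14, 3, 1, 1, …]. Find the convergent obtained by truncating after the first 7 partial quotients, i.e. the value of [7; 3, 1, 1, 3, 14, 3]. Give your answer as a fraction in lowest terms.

7979/1096

Start with 3.
14 + 1/(3/1) = 14 + 1/3 = 43/3
3 + 1/(43/3) = 3 + 3/43 = 132/43
1 + 1/(132/43) = 1 + 43/132 = 175/132
1 + 1/(175/132) = 1 + 132/175 = 307/175
3 + 1/(307/175) = 3 + 175/307 = 1096/307
7 + 1/(1096/307) = 7 + 307/1096 = 7979/1096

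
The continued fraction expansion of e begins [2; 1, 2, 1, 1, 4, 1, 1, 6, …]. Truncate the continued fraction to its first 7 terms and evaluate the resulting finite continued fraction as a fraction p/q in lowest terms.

a_0 = 2: 2/1
a_1 = 1: 3/1
a_2 = 2: 8/3
a_3 = 1: 11/4
a_4 = 1: 19/7
a_5 = 4: 87/32
a_6 = 1: 106/39

106/39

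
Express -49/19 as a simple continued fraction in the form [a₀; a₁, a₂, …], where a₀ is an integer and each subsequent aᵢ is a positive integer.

[-3; 2, 2, 1, 2]

-49 ÷ 19 → quotient -3, remainder 8
19 ÷ 8 → quotient 2, remainder 3
8 ÷ 3 → quotient 2, remainder 2
3 ÷ 2 → quotient 1, remainder 1
2 ÷ 1 → quotient 2, remainder 0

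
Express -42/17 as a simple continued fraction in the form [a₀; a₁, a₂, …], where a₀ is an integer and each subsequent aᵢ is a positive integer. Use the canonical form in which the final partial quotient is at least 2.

-42 ÷ 17 → quotient -3, remainder 9
17 ÷ 9 → quotient 1, remainder 8
9 ÷ 8 → quotient 1, remainder 1
8 ÷ 1 → quotient 8, remainder 0

[-3; 1, 1, 8]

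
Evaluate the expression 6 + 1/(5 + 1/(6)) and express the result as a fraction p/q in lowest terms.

192/31

Start with 6.
5 + 1/(6/1) = 5 + 1/6 = 31/6
6 + 1/(31/6) = 6 + 6/31 = 192/31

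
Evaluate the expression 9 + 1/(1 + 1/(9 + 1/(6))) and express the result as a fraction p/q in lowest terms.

604/61

Start with 6.
9 + 1/(6/1) = 9 + 1/6 = 55/6
1 + 1/(55/6) = 1 + 6/55 = 61/55
9 + 1/(61/55) = 9 + 55/61 = 604/61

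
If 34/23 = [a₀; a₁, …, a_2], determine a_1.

34 ÷ 23 → quotient 1, remainder 11
23 ÷ 11 → quotient 2, remainder 1

2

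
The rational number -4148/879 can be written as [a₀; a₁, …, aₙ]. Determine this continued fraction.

-4148 = -5·879 + 247, so a_0 = -5
879 = 3·247 + 138, so a_1 = 3
247 = 1·138 + 109, so a_2 = 1
138 = 1·109 + 29, so a_3 = 1
109 = 3·29 + 22, so a_4 = 3
29 = 1·22 + 7, so a_5 = 1
22 = 3·7 + 1, so a_6 = 3
7 = 7·1 + 0, so a_7 = 7

[-5; 3, 1, 1, 3, 1, 3, 7]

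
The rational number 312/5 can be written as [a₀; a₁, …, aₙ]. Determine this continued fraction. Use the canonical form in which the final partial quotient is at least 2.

[62; 2, 2]

312 ÷ 5 → quotient 62, remainder 2
5 ÷ 2 → quotient 2, remainder 1
2 ÷ 1 → quotient 2, remainder 0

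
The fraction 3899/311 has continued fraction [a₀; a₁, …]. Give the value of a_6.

3899 = 12·311 + 167, so a_0 = 12
311 = 1·167 + 144, so a_1 = 1
167 = 1·144 + 23, so a_2 = 1
144 = 6·23 + 6, so a_3 = 6
23 = 3·6 + 5, so a_4 = 3
6 = 1·5 + 1, so a_5 = 1
5 = 5·1 + 0, so a_6 = 5

5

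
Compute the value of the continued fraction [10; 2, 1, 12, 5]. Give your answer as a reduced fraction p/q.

1996/193

a_0 = 10: 10/1
a_1 = 2: 21/2
a_2 = 1: 31/3
a_3 = 12: 393/38
a_4 = 5: 1996/193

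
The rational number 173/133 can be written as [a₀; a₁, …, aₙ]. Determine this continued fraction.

⌊173/133⌋ = 1, remainder 40
⌊133/40⌋ = 3, remainder 13
⌊40/13⌋ = 3, remainder 1
⌊13/1⌋ = 13, remainder 0

[1; 3, 3, 13]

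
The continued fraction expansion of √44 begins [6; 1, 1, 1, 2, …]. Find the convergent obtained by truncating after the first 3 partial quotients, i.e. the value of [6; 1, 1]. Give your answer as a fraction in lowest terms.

13/2

Start with 1.
1 + 1/(1/1) = 1 + 1/1 = 2/1
6 + 1/(2/1) = 6 + 1/2 = 13/2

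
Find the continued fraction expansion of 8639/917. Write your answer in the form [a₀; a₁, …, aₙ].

[9; 2, 2, 1, 1, 1, 23, 2]

Apply division with remainder until the remainder is 0:
8639 = 9·917 + 386, so a_0 = 9
917 = 2·386 + 145, so a_1 = 2
386 = 2·145 + 96, so a_2 = 2
145 = 1·96 + 49, so a_3 = 1
96 = 1·49 + 47, so a_4 = 1
49 = 1·47 + 2, so a_5 = 1
47 = 23·2 + 1, so a_6 = 23
2 = 2·1 + 0, so a_7 = 2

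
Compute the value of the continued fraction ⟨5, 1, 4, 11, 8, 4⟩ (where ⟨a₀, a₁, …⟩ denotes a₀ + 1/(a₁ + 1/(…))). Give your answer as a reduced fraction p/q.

10841/1868

Start with 4.
8 + 1/(4/1) = 8 + 1/4 = 33/4
11 + 1/(33/4) = 11 + 4/33 = 367/33
4 + 1/(367/33) = 4 + 33/367 = 1501/367
1 + 1/(1501/367) = 1 + 367/1501 = 1868/1501
5 + 1/(1868/1501) = 5 + 1501/1868 = 10841/1868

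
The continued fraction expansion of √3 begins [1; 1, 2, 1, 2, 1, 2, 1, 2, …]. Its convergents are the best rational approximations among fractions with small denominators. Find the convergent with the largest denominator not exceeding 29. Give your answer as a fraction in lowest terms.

a_0 = 1: 1/1  (≤ bound)
a_1 = 1: 2/1  (≤ bound)
a_2 = 2: 5/3  (≤ bound)
a_3 = 1: 7/4  (≤ bound)
a_4 = 2: 19/11  (≤ bound)
a_5 = 1: 26/15  (≤ bound)
a_6 = 2: 71/41  (> 29, stop)

26/15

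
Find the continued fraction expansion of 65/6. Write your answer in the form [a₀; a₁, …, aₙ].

[10; 1, 5]

⌊65/6⌋ = 10, remainder 5
⌊6/5⌋ = 1, remainder 1
⌊5/1⌋ = 5, remainder 0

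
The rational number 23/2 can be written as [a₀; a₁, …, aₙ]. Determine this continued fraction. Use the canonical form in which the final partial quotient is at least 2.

[11; 2]

23 = 11·2 + 1, so a_0 = 11
2 = 2·1 + 0, so a_1 = 2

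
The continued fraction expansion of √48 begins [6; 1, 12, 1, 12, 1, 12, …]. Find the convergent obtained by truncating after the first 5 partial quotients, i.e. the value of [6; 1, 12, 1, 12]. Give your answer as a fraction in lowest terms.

Starting at the tail and folding back:
Start with 12.
1 + 1/(12/1) = 1 + 1/12 = 13/12
12 + 1/(13/12) = 12 + 12/13 = 168/13
1 + 1/(168/13) = 1 + 13/168 = 181/168
6 + 1/(181/168) = 6 + 168/181 = 1254/181

1254/181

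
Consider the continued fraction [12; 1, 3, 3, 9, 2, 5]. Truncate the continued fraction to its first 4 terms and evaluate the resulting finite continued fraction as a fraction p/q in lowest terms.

166/13

Compute successive convergents:
a_0 = 12: 12/1
a_1 = 1: 13/1
a_2 = 3: 51/4
a_3 = 3: 166/13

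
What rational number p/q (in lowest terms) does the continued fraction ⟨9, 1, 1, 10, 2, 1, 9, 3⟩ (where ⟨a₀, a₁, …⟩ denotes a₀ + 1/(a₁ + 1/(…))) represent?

18589/1952

Use the convergent recurrence hₖ = aₖ·hₖ₋₁ + hₖ₋₂ (and likewise for the denominators kₖ):
a_0 = 9: 9/1
a_1 = 1: 10/1
a_2 = 1: 19/2
a_3 = 10: 200/21
a_4 = 2: 419/44
a_5 = 1: 619/65
a_6 = 9: 5990/629
a_7 = 3: 18589/1952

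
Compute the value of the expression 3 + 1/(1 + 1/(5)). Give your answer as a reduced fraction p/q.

23/6

Work from the innermost term outward:
Start with 5.
1 + 1/(5/1) = 1 + 1/5 = 6/5
3 + 1/(6/5) = 3 + 5/6 = 23/6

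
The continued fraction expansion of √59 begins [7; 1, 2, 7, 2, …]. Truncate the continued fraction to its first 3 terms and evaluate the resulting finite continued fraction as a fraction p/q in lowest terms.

23/3

Start with 2.
1 + 1/(2/1) = 1 + 1/2 = 3/2
7 + 1/(3/2) = 7 + 2/3 = 23/3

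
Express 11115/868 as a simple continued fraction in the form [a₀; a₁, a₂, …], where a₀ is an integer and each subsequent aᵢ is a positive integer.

[12; 1, 4, 7, 2, 1, 7]

11115 = 12·868 + 699, so a_0 = 12
868 = 1·699 + 169, so a_1 = 1
699 = 4·169 + 23, so a_2 = 4
169 = 7·23 + 8, so a_3 = 7
23 = 2·8 + 7, so a_4 = 2
8 = 1·7 + 1, so a_5 = 1
7 = 7·1 + 0, so a_6 = 7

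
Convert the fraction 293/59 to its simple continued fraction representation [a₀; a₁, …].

[4; 1, 28, 2]

⌊293/59⌋ = 4, remainder 57
⌊59/57⌋ = 1, remainder 2
⌊57/2⌋ = 28, remainder 1
⌊2/1⌋ = 2, remainder 0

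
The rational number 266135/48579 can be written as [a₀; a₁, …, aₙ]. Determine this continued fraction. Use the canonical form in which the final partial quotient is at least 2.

266135 ÷ 48579 → quotient 5, remainder 23240
48579 ÷ 23240 → quotient 2, remainder 2099
23240 ÷ 2099 → quotient 11, remainder 151
2099 ÷ 151 → quotient 13, remainder 136
151 ÷ 136 → quotient 1, remainder 15
136 ÷ 15 → quotient 9, remainder 1
15 ÷ 1 → quotient 15, remainder 0

[5; 2, 11, 13, 1, 9, 15]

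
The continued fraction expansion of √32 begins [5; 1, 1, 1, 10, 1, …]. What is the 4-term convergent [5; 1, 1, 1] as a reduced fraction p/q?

17/3

a_0 = 5: 5/1
a_1 = 1: 6/1
a_2 = 1: 11/2
a_3 = 1: 17/3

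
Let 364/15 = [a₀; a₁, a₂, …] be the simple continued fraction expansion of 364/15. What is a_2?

⌊364/15⌋ = 24, remainder 4
⌊15/4⌋ = 3, remainder 3
⌊4/3⌋ = 1, remainder 1

1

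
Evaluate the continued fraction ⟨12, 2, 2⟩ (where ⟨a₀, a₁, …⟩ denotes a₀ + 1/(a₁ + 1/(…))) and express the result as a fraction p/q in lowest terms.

62/5

a_0 = 12: 12/1
a_1 = 2: 25/2
a_2 = 2: 62/5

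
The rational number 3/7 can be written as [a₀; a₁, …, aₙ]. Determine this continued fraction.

[0; 2, 3]

⌊3/7⌋ = 0, remainder 3
⌊7/3⌋ = 2, remainder 1
⌊3/1⌋ = 3, remainder 0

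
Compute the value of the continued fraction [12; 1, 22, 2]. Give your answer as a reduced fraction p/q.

Work from the innermost term outward:
Start with 2.
22 + 1/(2/1) = 22 + 1/2 = 45/2
1 + 1/(45/2) = 1 + 2/45 = 47/45
12 + 1/(47/45) = 12 + 45/47 = 609/47

609/47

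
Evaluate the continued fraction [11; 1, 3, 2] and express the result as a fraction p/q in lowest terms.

106/9

Start with 2.
3 + 1/(2/1) = 3 + 1/2 = 7/2
1 + 1/(7/2) = 1 + 2/7 = 9/7
11 + 1/(9/7) = 11 + 7/9 = 106/9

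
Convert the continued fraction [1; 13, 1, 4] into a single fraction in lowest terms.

Start with 4.
1 + 1/(4/1) = 1 + 1/4 = 5/4
13 + 1/(5/4) = 13 + 4/5 = 69/5
1 + 1/(69/5) = 1 + 5/69 = 74/69

74/69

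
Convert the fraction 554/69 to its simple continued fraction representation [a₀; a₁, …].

[8; 34, 2]

Run the Euclidean algorithm, recording each quotient:
⌊554/69⌋ = 8, remainder 2
⌊69/2⌋ = 34, remainder 1
⌊2/1⌋ = 2, remainder 0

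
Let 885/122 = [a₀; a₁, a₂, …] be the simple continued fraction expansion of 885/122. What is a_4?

⌊885/122⌋ = 7, remainder 31
⌊122/31⌋ = 3, remainder 29
⌊31/29⌋ = 1, remainder 2
⌊29/2⌋ = 14, remainder 1
⌊2/1⌋ = 2, remainder 0

2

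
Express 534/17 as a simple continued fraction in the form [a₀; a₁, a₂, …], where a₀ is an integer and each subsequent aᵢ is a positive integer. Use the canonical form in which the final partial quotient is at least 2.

[31; 2, 2, 3]

⌊534/17⌋ = 31, remainder 7
⌊17/7⌋ = 2, remainder 3
⌊7/3⌋ = 2, remainder 1
⌊3/1⌋ = 3, remainder 0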